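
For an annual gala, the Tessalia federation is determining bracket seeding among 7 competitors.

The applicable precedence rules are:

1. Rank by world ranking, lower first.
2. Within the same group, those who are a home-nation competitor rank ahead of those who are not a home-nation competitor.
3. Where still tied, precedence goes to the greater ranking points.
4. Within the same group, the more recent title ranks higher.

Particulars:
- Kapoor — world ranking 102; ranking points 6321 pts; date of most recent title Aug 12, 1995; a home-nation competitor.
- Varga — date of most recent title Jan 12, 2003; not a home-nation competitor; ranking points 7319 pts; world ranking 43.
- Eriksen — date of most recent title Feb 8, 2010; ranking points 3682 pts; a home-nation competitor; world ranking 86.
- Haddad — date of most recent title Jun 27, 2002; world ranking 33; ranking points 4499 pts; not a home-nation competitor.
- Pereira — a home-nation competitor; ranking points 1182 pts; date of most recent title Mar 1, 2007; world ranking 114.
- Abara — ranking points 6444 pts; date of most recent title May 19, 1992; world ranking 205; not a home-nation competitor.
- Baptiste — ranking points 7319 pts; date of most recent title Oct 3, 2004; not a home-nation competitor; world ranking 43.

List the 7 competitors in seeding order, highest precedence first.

By world ranking (lower first): Haddad (33); then Baptiste and Varga (both 43); then Eriksen (86); then Kapoor (102); then Pereira (114); then Abara (205).
Baptiste and Varga are each not a home-nation competitor, so the next rule applies.
Baptiste and Varga both have ranking points 7319 pts, so the next rule applies.
Among Baptiste and Varga, by date of most recent title (later first): Baptiste (Oct 3, 2004) before Varga (Jan 12, 2003).
Full order: Haddad, Baptiste, Varga, Eriksen, Kapoor, Pereira, Abara.

Haddad, Baptiste, Varga, Eriksen, Kapoor, Pereira, Abara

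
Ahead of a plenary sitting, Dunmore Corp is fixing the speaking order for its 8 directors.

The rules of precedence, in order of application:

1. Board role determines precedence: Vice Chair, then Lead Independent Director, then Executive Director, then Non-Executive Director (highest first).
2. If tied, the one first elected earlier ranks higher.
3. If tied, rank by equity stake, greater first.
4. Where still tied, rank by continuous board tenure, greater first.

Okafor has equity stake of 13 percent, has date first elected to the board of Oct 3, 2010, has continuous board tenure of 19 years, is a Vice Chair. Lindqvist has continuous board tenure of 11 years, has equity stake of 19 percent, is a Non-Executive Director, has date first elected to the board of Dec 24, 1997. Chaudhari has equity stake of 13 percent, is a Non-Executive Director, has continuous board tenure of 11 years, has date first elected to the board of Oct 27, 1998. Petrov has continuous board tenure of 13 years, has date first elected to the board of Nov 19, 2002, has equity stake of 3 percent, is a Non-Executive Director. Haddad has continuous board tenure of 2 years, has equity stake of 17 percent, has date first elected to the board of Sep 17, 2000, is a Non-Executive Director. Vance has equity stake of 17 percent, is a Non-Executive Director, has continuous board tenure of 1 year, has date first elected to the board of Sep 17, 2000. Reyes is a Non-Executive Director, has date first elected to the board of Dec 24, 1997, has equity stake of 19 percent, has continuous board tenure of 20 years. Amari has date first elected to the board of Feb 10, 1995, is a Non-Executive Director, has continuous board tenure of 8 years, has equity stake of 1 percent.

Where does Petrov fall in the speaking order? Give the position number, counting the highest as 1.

By board role: Okafor (Vice Chair); then Amari, Reyes, Lindqvist, Chaudhari, Haddad, Vance and Petrov (Non-Executive Director).
Among Amari, Reyes, Lindqvist, Chaudhari, Haddad, Vance and Petrov, by date first elected to the board (earlier first): Amari (Feb 10, 1995) before Reyes and Lindqvist (Dec 24, 1997) before Chaudhari (Oct 27, 1998) before Haddad and Vance (Sep 17, 2000) before Petrov (Nov 19, 2002).
Reyes and Lindqvist both have equity stake 19 percent, so the next rule applies.
Among Reyes and Lindqvist, by continuous board tenure (higher first): Reyes (20 years) before Lindqvist (11 years).
Haddad and Vance both have equity stake 17 percent, so the next rule applies.
Among Haddad and Vance, by continuous board tenure (higher first): Haddad (2 years) before Vance (1 year).
Order: Okafor, Amari, Reyes, Lindqvist, Chaudhari, Haddad, Vance, Petrov. So position 8.

8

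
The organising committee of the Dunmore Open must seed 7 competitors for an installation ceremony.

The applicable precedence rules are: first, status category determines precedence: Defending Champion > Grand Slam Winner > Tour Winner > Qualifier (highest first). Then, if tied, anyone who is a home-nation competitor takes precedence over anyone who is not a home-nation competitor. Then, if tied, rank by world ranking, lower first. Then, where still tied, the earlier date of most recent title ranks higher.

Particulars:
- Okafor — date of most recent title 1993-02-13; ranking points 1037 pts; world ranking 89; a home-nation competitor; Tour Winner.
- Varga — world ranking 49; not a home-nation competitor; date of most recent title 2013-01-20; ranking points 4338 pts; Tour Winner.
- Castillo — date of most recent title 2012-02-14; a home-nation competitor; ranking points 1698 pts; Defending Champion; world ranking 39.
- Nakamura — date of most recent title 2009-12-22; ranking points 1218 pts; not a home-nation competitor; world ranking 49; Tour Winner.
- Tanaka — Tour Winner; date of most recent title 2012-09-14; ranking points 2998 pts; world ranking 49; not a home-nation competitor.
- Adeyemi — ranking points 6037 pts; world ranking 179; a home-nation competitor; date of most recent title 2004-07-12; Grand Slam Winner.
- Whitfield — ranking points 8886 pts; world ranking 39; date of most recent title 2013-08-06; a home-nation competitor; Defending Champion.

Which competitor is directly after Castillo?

By status category: Castillo and Whitfield (Defending Champion); then Adeyemi (Grand Slam Winner); then Okafor, Nakamura, Tanaka and Varga (Tour Winner).
Castillo and Whitfield are each a home-nation competitor, so the next rule applies.
Castillo and Whitfield both have world ranking 39, so the next rule applies.
Among Castillo and Whitfield, by date of most recent title (earlier first): Castillo (2012-02-14) before Whitfield (2013-08-06).
Among Okafor, Nakamura, Tanaka and Varga, a home-nation competitor before not a home-nation competitor: Okafor (a home-nation competitor) before Nakamura, Tanaka and Varga (not a home-nation competitor).
Nakamura, Tanaka and Varga all have world ranking 49, so the next rule applies.
Among Nakamura, Tanaka and Varga, by date of most recent title (earlier first): Nakamura (2009-12-22) before Tanaka (2012-09-14) before Varga (2013-01-20).
Order: Castillo, Whitfield, Adeyemi, Okafor, Nakamura, Tanaka, Varga.

Whitfield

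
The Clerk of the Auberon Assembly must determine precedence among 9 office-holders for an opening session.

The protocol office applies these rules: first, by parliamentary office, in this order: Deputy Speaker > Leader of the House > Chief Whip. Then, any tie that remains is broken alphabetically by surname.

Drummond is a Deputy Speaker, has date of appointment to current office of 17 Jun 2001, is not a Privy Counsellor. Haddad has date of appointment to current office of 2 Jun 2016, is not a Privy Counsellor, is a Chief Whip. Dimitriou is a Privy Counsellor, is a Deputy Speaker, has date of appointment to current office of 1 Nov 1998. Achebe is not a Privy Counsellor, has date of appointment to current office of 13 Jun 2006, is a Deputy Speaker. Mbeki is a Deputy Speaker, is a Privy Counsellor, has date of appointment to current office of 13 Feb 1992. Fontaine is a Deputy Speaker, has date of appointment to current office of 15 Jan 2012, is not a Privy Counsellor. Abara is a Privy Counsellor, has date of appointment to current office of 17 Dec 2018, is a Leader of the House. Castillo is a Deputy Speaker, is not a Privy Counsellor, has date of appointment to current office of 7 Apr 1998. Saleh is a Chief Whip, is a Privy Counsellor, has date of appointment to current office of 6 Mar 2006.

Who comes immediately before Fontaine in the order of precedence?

Drummond

By parliamentary office: Achebe, Castillo, Dimitriou, Drummond, Fontaine and Mbeki (Deputy Speaker); then Abara (Leader of the House); then Haddad and Saleh (Chief Whip).
Among Achebe, Castillo, Dimitriou, Drummond, Fontaine and Mbeki, alphabetically by surname: Achebe before Castillo before Dimitriou before Drummond before Fontaine before Mbeki.
Among Haddad and Saleh, alphabetically by surname: Haddad before Saleh.
Order: Achebe, Castillo, Dimitriou, Drummond, Fontaine, Mbeki, Abara, Haddad, Saleh.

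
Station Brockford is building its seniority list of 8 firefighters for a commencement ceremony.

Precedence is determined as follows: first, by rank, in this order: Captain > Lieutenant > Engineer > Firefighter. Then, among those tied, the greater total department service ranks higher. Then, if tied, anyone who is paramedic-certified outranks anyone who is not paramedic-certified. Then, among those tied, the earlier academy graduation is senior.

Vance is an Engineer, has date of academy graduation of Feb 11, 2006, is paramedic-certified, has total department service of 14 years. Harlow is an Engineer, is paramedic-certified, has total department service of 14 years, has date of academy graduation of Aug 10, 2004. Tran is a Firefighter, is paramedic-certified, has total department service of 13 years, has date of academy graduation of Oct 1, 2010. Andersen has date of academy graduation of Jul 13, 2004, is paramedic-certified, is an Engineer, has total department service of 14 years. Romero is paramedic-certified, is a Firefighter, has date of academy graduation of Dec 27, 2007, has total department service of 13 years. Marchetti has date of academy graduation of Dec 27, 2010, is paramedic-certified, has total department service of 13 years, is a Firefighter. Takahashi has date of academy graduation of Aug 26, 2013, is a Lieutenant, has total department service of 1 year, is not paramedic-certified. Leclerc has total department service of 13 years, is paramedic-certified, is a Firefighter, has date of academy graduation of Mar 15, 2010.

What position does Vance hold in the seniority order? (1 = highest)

4

By rank: Takahashi (Lieutenant); then Andersen, Harlow and Vance (Engineer); then Romero, Leclerc, Tran and Marchetti (Firefighter).
Andersen, Harlow and Vance all have total department service 14 years, so the next rule applies.
Andersen, Harlow and Vance are each paramedic-certified, so the next rule applies.
Among Andersen, Harlow and Vance, by date of academy graduation (earlier first): Andersen (Jul 13, 2004) before Harlow (Aug 10, 2004) before Vance (Feb 11, 2006).
Romero, Leclerc, Tran and Marchetti all have total department service 13 years, so the next rule applies.
Romero, Leclerc, Tran and Marchetti are each paramedic-certified, so the next rule applies.
Among Romero, Leclerc, Tran and Marchetti, by date of academy graduation (earlier first): Romero (Dec 27, 2007) before Leclerc (Mar 15, 2010) before Tran (Oct 1, 2010) before Marchetti (Dec 27, 2010).
Order: Takahashi, Andersen, Harlow, Vance, Romero, Leclerc, Tran, Marchetti. So position 4.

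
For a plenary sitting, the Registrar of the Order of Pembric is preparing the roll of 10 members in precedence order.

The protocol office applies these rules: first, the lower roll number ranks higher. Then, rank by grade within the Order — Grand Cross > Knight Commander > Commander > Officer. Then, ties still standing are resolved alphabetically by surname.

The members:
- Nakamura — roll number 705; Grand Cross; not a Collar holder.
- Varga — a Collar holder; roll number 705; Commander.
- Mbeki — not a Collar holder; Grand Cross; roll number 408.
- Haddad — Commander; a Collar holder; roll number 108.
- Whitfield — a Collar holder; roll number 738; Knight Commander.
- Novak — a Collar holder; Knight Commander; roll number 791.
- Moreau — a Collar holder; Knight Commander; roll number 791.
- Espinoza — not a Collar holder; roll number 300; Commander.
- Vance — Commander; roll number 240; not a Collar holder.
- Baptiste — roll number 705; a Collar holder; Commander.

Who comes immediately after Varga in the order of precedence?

By roll number (lower first): Haddad (108); then Vance (240); then Espinoza (300); then Mbeki (408); then Nakamura, Baptiste and Varga (each 705); then Whitfield (738); then Moreau and Novak (both 791).
Among Nakamura, Baptiste and Varga, by grade within the Order: Nakamura (Grand Cross) before Baptiste and Varga (Commander).
Among Baptiste and Varga, alphabetically by surname: Baptiste before Varga.
Moreau and Novak are each Knight Commander, so the next rule applies.
Among Moreau and Novak, alphabetically by surname: Moreau before Novak.
Order: Haddad, Vance, Espinoza, Mbeki, Nakamura, Baptiste, Varga, Whitfield, Moreau, Novak.

Whitfield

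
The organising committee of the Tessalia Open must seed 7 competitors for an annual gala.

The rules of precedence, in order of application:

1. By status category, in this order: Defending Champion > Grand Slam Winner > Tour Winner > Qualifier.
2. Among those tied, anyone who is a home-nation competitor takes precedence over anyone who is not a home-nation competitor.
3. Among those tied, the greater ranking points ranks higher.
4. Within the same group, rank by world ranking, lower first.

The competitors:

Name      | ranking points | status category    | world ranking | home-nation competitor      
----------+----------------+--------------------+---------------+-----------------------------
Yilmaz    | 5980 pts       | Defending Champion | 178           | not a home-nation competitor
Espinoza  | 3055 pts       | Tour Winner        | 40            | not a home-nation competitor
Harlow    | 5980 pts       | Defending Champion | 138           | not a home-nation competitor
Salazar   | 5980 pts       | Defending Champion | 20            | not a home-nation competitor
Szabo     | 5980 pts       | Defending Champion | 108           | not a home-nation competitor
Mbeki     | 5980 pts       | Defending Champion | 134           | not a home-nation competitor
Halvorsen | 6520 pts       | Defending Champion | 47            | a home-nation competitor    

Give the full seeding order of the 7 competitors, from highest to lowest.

By status category: Halvorsen, Salazar, Szabo, Mbeki, Harlow and Yilmaz (Defending Champion); then Espinoza (Tour Winner).
Among Halvorsen, Salazar, Szabo, Mbeki, Harlow and Yilmaz, a home-nation competitor before not a home-nation competitor: Halvorsen (a home-nation competitor) before Salazar, Szabo, Mbeki, Harlow and Yilmaz (not a home-nation competitor).
Salazar, Szabo, Mbeki, Harlow and Yilmaz all have ranking points 5980 pts, so the next rule applies.
Among Salazar, Szabo, Mbeki, Harlow and Yilmaz, by world ranking (lower first): Salazar (20) before Szabo (108) before Mbeki (134) before Harlow (138) before Yilmaz (178).
Full order: Halvorsen, Salazar, Szabo, Mbeki, Harlow, Yilmaz, Espinoza.

Halvorsen, Salazar, Szabo, Mbeki, Harlow, Yilmaz, Espinoza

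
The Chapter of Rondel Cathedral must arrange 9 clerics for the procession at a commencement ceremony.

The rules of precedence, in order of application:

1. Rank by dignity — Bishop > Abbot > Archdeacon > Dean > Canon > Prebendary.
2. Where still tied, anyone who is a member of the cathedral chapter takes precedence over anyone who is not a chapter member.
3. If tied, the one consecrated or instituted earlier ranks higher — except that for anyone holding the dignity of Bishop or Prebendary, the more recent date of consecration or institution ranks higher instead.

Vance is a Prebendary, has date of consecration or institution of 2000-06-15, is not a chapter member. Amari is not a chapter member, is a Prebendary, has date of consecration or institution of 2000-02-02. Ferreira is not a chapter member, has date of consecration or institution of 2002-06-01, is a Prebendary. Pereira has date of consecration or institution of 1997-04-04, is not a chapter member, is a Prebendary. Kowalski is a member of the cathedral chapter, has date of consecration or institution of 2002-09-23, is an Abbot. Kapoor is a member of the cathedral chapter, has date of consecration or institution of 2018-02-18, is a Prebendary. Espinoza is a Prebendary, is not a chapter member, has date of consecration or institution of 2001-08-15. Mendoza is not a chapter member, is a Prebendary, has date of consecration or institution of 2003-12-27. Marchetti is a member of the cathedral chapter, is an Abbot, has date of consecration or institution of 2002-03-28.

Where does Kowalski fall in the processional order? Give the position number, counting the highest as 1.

By dignity: Marchetti and Kowalski (Abbot); then Kapoor, Mendoza, Ferreira, Espinoza, Vance, Amari and Pereira (Prebendary).
Marchetti and Kowalski are each a member of the cathedral chapter, so the next rule applies.
Among Marchetti and Kowalski, by date of consecration or institution (earlier first): Marchetti (2002-03-28) before Kowalski (2002-09-23).
Among Kapoor, Mendoza, Ferreira, Espinoza, Vance, Amari and Pereira, a member of the cathedral chapter before not a chapter member: Kapoor (a member of the cathedral chapter) before Mendoza, Ferreira, Espinoza, Vance, Amari and Pereira (not a chapter member).
Among Mendoza, Ferreira, Espinoza, Vance, Amari and Pereira, by date of consecration or institution (later first) (reversed rule for this group): Mendoza (2003-12-27) before Ferreira (2002-06-01) before Espinoza (2001-08-15) before Vance (2000-06-15) before Amari (2000-02-02) before Pereira (1997-04-04).
Order: Marchetti, Kowalski, Kapoor, Mendoza, Ferreira, Espinoza, Vance, Amari, Pereira. So position 2.

2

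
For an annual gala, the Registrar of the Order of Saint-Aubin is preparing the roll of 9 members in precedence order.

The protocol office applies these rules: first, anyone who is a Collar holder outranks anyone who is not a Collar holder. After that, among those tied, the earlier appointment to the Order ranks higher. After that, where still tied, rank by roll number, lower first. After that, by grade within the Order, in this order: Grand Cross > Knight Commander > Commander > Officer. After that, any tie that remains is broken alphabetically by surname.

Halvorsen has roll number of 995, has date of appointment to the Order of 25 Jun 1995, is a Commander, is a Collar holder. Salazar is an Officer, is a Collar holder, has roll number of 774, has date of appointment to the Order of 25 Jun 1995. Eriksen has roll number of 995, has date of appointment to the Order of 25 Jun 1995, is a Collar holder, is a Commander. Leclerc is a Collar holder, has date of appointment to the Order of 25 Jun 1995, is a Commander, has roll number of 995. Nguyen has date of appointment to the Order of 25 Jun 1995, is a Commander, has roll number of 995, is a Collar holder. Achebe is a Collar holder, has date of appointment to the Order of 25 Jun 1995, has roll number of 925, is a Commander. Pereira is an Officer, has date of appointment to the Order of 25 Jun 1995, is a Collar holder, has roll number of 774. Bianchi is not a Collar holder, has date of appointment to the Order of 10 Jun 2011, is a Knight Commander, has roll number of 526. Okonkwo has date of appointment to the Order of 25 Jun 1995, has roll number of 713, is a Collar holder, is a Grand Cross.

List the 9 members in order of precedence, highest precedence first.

Okonkwo, Pereira, Salazar, Achebe, Eriksen, Halvorsen, Leclerc, Nguyen, Bianchi

By the first rule: Okonkwo, Pereira, Salazar, Achebe, Eriksen, Halvorsen, Leclerc and Nguyen (each a Collar holder); then Bianchi (not a Collar holder).
Okonkwo, Pereira, Salazar, Achebe, Eriksen, Halvorsen, Leclerc and Nguyen all have date of appointment to the Order 25 Jun 1995, so the next rule applies.
Among Okonkwo, Pereira, Salazar, Achebe, Eriksen, Halvorsen, Leclerc and Nguyen, by roll number (lower first): Okonkwo (713) before Pereira and Salazar (774) before Achebe (925) before Eriksen, Halvorsen, Leclerc and Nguyen (995).
Pereira and Salazar are each Officer, so the next rule applies.
Among Pereira and Salazar, alphabetically by surname: Pereira before Salazar.
Eriksen, Halvorsen, Leclerc and Nguyen are each Commander, so the next rule applies.
Among Eriksen, Halvorsen, Leclerc and Nguyen, alphabetically by surname: Eriksen before Halvorsen before Leclerc before Nguyen.
Full order: Okonkwo, Pereira, Salazar, Achebe, Eriksen, Halvorsen, Leclerc, Nguyen, Bianchi.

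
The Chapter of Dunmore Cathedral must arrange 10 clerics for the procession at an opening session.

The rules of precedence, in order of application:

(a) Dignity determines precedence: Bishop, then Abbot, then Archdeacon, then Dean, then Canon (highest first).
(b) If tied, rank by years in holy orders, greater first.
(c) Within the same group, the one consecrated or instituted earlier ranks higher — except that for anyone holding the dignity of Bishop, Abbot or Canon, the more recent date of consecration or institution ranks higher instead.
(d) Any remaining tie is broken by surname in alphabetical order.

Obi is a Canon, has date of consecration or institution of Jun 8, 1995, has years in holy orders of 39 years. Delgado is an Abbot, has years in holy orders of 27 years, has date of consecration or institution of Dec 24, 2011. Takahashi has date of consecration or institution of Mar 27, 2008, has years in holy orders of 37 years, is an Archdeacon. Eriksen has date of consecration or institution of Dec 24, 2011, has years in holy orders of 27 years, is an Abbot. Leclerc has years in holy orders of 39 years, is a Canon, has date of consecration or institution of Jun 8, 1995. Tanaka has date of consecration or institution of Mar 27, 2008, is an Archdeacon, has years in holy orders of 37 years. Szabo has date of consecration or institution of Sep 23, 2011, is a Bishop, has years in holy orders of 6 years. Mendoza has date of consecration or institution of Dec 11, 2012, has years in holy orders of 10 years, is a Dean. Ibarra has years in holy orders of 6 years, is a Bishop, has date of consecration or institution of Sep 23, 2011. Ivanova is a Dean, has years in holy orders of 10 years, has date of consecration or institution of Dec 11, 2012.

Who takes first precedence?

Ibarra

By dignity: Ibarra and Szabo (Bishop); then Delgado and Eriksen (Abbot); then Takahashi and Tanaka (Archdeacon); then Ivanova and Mendoza (Dean); then Leclerc and Obi (Canon).
Ibarra and Szabo both have years in holy orders 6 years, so the next rule applies.
Ibarra and Szabo both have date of consecration or institution Sep 23, 2011, so the next rule applies.
Among Ibarra and Szabo, alphabetically by surname: Ibarra before Szabo.
Delgado and Eriksen both have years in holy orders 27 years, so the next rule applies.
Delgado and Eriksen both have date of consecration or institution Dec 24, 2011, so the next rule applies.
Among Delgado and Eriksen, alphabetically by surname: Delgado before Eriksen.
Takahashi and Tanaka both have years in holy orders 37 years, so the next rule applies.
Takahashi and Tanaka both have date of consecration or institution Mar 27, 2008, so the next rule applies.
Among Takahashi and Tanaka, alphabetically by surname: Takahashi before Tanaka.
Ivanova and Mendoza both have years in holy orders 10 years, so the next rule applies.
Ivanova and Mendoza both have date of consecration or institution Dec 11, 2012, so the next rule applies.
Among Ivanova and Mendoza, alphabetically by surname: Ivanova before Mendoza.
Leclerc and Obi both have years in holy orders 39 years, so the next rule applies.
Leclerc and Obi both have date of consecration or institution Jun 8, 1995, so the next rule applies.
Among Leclerc and Obi, alphabetically by surname: Leclerc before Obi.
Order: Ibarra, Szabo, Delgado, Eriksen, Takahashi, Tanaka, Ivanova, Mendoza, Leclerc, Obi.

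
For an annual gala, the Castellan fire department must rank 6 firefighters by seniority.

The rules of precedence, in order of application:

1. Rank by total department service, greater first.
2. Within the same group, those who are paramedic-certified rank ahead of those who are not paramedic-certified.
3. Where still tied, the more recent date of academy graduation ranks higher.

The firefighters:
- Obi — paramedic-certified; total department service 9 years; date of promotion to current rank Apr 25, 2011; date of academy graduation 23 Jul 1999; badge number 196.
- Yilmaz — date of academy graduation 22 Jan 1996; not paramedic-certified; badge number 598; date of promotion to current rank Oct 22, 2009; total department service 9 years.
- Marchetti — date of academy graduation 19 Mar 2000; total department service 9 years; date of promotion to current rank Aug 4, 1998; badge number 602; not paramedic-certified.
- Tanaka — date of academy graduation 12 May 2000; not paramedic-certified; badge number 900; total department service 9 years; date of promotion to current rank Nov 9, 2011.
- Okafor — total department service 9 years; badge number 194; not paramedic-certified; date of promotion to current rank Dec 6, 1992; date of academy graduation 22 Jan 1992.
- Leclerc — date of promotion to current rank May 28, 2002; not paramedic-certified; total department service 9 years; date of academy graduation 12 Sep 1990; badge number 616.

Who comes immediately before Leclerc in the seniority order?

Okafor

By total department service (higher first): Obi, Tanaka, Marchetti, Yilmaz, Okafor and Leclerc (each 9 years).
Among Obi, Tanaka, Marchetti, Yilmaz, Okafor and Leclerc, paramedic-certified before not paramedic-certified: Obi (paramedic-certified) before Tanaka, Marchetti, Yilmaz, Okafor and Leclerc (not paramedic-certified).
Among Tanaka, Marchetti, Yilmaz, Okafor and Leclerc, by date of academy graduation (later first): Tanaka (12 May 2000) before Marchetti (19 Mar 2000) before Yilmaz (22 Jan 1996) before Okafor (22 Jan 1992) before Leclerc (12 Sep 1990).
Order: Obi, Tanaka, Marchetti, Yilmaz, Okafor, Leclerc.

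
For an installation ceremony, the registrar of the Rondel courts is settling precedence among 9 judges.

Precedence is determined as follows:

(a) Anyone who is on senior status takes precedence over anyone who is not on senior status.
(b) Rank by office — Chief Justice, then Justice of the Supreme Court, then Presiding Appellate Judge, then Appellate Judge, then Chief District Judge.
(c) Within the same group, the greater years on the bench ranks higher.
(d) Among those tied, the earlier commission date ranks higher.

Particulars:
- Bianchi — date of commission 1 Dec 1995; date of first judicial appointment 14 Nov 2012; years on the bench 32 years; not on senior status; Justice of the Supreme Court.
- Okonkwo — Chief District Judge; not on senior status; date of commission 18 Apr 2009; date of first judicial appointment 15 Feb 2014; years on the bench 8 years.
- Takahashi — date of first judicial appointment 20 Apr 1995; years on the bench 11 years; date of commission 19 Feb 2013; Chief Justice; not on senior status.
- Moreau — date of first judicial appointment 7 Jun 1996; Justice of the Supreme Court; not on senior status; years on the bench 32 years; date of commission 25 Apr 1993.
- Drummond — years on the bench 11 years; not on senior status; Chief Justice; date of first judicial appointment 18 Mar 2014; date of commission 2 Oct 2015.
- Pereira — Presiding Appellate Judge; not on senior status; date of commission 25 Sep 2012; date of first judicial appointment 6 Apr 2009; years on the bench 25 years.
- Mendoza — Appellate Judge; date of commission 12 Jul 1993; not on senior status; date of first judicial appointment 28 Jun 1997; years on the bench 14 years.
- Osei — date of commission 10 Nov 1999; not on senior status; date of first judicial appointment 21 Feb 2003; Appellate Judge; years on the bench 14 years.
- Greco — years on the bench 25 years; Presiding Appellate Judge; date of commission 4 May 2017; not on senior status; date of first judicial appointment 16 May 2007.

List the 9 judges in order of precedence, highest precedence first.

By the first rule: Takahashi, Drummond, Moreau, Bianchi, Pereira, Greco, Mendoza, Osei and Okonkwo (each not on senior status).
Among Takahashi, Drummond, Moreau, Bianchi, Pereira, Greco, Mendoza, Osei and Okonkwo, by office: Takahashi and Drummond (Chief Justice) before Moreau and Bianchi (Justice of the Supreme Court) before Pereira and Greco (Presiding Appellate Judge) before Mendoza and Osei (Appellate Judge) before Okonkwo (Chief District Judge).
Takahashi and Drummond both have years on the bench 11 years, so the next rule applies.
Among Takahashi and Drummond, by date of commission (earlier first): Takahashi (19 Feb 2013) before Drummond (2 Oct 2015).
Moreau and Bianchi both have years on the bench 32 years, so the next rule applies.
Among Moreau and Bianchi, by date of commission (earlier first): Moreau (25 Apr 1993) before Bianchi (1 Dec 1995).
Pereira and Greco both have years on the bench 25 years, so the next rule applies.
Among Pereira and Greco, by date of commission (earlier first): Pereira (25 Sep 2012) before Greco (4 May 2017).
Mendoza and Osei both have years on the bench 14 years, so the next rule applies.
Among Mendoza and Osei, by date of commission (earlier first): Mendoza (12 Jul 1993) before Osei (10 Nov 1999).
Full order: Takahashi, Drummond, Moreau, Bianchi, Pereira, Greco, Mendoza, Osei, Okonkwo.

Takahashi, Drummond, Moreau, Bianchi, Pereira, Greco, Mendoza, Osei, Okonkwo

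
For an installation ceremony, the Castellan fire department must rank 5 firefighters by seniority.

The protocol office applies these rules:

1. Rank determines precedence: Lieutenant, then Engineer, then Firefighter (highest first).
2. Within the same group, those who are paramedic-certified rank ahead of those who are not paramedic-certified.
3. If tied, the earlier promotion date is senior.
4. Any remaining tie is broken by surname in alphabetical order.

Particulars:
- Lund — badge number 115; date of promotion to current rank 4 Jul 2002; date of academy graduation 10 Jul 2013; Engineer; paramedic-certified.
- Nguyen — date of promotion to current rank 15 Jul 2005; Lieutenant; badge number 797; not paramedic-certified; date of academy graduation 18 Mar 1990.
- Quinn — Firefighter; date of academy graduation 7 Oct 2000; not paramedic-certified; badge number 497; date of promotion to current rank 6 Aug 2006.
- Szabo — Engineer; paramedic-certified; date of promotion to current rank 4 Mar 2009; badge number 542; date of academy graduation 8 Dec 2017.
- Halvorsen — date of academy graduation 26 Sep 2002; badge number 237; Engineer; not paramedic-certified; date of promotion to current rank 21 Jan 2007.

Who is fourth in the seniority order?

Halvorsen

By rank: Nguyen (Lieutenant); then Lund, Szabo and Halvorsen (Engineer); then Quinn (Firefighter).
Among Lund, Szabo and Halvorsen, paramedic-certified before not paramedic-certified: Lund and Szabo (paramedic-certified) before Halvorsen (not paramedic-certified).
Among Lund and Szabo, by date of promotion to current rank (earlier first): Lund (4 Jul 2002) before Szabo (4 Mar 2009).
Order: Nguyen, Lund, Szabo, Halvorsen, Quinn.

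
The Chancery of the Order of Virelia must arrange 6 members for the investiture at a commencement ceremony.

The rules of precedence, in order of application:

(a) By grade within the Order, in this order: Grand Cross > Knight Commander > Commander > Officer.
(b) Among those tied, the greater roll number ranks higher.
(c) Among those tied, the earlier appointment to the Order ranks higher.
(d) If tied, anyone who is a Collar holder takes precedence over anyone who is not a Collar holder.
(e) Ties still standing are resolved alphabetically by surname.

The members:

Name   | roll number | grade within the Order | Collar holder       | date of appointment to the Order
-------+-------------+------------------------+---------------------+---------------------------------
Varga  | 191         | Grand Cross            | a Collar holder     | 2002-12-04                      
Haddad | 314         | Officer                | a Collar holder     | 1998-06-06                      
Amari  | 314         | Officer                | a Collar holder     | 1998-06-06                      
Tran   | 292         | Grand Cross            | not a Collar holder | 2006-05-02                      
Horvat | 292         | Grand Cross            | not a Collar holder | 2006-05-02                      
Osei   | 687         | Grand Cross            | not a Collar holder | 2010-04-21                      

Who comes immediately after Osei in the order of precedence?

Horvat

By grade within the Order: Osei, Horvat, Tran and Varga (Grand Cross); then Amari and Haddad (Officer).
Among Osei, Horvat, Tran and Varga, by roll number (higher first): Osei (687) before Horvat and Tran (292) before Varga (191).
Horvat and Tran both have date of appointment to the Order 2006-05-02, so the next rule applies.
Horvat and Tran are each not a Collar holder, so the next rule applies.
Among Horvat and Tran, alphabetically by surname: Horvat before Tran.
Amari and Haddad both have roll number 314, so the next rule applies.
Amari and Haddad both have date of appointment to the Order 1998-06-06, so the next rule applies.
Amari and Haddad are each a Collar holder, so the next rule applies.
Among Amari and Haddad, alphabetically by surname: Amari before Haddad.
Order: Osei, Horvat, Tran, Varga, Amari, Haddad.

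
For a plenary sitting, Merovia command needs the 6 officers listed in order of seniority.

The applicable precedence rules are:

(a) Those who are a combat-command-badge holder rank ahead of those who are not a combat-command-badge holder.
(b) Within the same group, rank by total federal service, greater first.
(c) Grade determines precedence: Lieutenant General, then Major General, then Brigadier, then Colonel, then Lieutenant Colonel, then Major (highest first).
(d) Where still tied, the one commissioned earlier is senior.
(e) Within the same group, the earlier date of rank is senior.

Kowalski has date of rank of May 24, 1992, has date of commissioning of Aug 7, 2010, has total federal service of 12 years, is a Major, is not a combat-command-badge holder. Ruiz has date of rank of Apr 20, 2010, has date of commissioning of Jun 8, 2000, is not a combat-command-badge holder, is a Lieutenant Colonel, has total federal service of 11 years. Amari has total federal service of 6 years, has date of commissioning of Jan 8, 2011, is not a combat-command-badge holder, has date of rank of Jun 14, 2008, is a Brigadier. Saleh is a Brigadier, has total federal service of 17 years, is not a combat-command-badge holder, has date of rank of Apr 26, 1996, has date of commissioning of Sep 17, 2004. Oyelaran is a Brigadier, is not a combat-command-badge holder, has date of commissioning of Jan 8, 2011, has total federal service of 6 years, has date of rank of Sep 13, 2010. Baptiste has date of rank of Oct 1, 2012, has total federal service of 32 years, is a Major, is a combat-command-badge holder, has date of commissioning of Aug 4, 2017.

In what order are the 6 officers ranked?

By the first rule: Baptiste (a combat-command-badge holder); then Saleh, Kowalski, Ruiz, Amari and Oyelaran (each not a combat-command-badge holder).
Among Saleh, Kowalski, Ruiz, Amari and Oyelaran, by total federal service (higher first): Saleh (17 years) before Kowalski (12 years) before Ruiz (11 years) before Amari and Oyelaran (6 years).
Amari and Oyelaran are each Brigadier, so the next rule applies.
Amari and Oyelaran both have date of commissioning Jan 8, 2011, so the next rule applies.
Among Amari and Oyelaran, by date of rank (earlier first): Amari (Jun 14, 2008) before Oyelaran (Sep 13, 2010).
Full order: Baptiste, Saleh, Kowalski, Ruiz, Amari, Oyelaran.

Baptiste, Saleh, Kowalski, Ruiz, Amari, Oyelaran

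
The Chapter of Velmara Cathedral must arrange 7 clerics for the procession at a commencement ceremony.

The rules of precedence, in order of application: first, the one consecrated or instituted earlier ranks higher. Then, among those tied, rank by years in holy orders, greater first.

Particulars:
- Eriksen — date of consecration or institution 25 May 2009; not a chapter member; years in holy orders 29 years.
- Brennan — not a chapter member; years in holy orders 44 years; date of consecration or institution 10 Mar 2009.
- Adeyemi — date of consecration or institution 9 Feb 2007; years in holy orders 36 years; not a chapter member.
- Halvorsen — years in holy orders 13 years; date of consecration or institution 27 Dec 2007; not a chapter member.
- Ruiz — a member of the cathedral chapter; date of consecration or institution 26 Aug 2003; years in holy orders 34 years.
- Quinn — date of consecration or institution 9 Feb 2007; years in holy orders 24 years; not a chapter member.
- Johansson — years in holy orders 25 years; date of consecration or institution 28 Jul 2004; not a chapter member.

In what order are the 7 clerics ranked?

Ruiz, Johansson, Adeyemi, Quinn, Halvorsen, Brennan, Eriksen

By date of consecration or institution (earlier first): Ruiz (26 Aug 2003); then Johansson (28 Jul 2004); then Adeyemi and Quinn (both 9 Feb 2007); then Halvorsen (27 Dec 2007); then Brennan (10 Mar 2009); then Eriksen (25 May 2009).
Among Adeyemi and Quinn, by years in holy orders (higher first): Adeyemi (36 years) before Quinn (24 years).
Full order: Ruiz, Johansson, Adeyemi, Quinn, Halvorsen, Brennan, Eriksen.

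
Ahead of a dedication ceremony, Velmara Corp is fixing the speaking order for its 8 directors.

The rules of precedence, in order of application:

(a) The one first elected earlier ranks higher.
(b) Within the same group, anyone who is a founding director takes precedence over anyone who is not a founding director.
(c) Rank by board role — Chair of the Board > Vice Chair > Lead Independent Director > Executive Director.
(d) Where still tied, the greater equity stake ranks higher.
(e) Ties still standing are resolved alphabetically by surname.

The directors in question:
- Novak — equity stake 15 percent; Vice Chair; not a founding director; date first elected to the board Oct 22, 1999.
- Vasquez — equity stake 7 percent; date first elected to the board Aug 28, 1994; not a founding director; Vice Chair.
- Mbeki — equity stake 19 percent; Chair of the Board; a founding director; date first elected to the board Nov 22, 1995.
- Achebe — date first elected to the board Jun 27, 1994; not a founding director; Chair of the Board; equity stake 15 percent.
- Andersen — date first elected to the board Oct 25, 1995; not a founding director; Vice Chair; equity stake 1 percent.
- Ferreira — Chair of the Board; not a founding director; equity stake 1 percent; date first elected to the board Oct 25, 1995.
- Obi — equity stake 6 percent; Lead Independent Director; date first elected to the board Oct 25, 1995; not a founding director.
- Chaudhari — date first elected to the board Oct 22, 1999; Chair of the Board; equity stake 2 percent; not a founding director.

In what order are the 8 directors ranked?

By date first elected to the board (earlier first): Achebe (Jun 27, 1994); then Vasquez (Aug 28, 1994); then Ferreira, Andersen and Obi (each Oct 25, 1995); then Mbeki (Nov 22, 1995); then Chaudhari and Novak (both Oct 22, 1999).
Ferreira, Andersen and Obi are each not a founding director, so the next rule applies.
Among Ferreira, Andersen and Obi, by board role: Ferreira (Chair of the Board) before Andersen (Vice Chair) before Obi (Lead Independent Director).
Chaudhari and Novak are each not a founding director, so the next rule applies.
Among Chaudhari and Novak, by board role: Chaudhari (Chair of the Board) before Novak (Vice Chair).
Full order: Achebe, Vasquez, Ferreira, Andersen, Obi, Mbeki, Chaudhari, Novak.

Achebe, Vasquez, Ferreira, Andersen, Obi, Mbeki, Chaudhari, Novak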